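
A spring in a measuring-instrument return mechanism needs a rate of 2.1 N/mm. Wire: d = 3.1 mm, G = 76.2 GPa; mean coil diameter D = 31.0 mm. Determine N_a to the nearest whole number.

N_a = Gd⁴/(8D³k) = (76.2×10³ × 3.1⁴)/(8 × 31.0³ × 2.1)
    = 7.03723e+06 / 500489 = 14.06 → 14 coils

14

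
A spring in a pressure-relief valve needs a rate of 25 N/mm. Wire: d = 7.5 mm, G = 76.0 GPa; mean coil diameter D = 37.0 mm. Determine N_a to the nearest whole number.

N_a = Gd⁴/(8D³k) = (76.0×10³ × 7.5⁴)/(8 × 37.0³ × 25)
    = 2.40469e+08 / 1.01306e+07 = 23.74 → 24 coils

24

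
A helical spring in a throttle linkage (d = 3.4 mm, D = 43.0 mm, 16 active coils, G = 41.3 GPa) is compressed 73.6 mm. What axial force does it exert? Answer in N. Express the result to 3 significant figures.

39.9 N

k = Gd⁴/(8D³N_a) = (41.3×10³)(3.4⁴)/(8·43.0³·16) = 0.54231 N/mm
F = k·δ = 0.54231 × 73.6 = 39.914 N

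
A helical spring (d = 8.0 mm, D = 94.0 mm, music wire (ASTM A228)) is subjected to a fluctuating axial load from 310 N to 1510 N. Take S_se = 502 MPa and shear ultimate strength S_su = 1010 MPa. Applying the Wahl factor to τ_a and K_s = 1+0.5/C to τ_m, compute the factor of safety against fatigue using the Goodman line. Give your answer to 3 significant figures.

0.938

C = D/d = 94.0/8.0 = 11.7500; K_W = (4C−1)/(4C−4)+0.615/C = 1.1221; K_s = 1+0.5/C = 1.0426
F_a = (F_max−F_min)/2 = 600 N; F_m = (F_max+F_min)/2 = 910 N
τ_a = K_W·8F_aD/(πd³) = 1.1221 × 280.51 = 314.76 MPa
τ_m = K_s·8F_mD/(πd³) = 1.0426 × 425.44 = 443.54 MPa
Goodman: 1/n_f = τ_a/S_se + τ_m/S_su = 314.76/502 + 443.54/1010 = 0.62702 + 0.43915 = 1.0662
n_f = 1/1.0662 = 0.9379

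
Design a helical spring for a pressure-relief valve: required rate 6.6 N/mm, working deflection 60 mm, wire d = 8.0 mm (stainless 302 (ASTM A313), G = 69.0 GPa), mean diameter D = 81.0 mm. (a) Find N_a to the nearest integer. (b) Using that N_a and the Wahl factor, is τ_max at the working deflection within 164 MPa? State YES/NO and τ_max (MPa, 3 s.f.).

(a) 10 coils; (b) NO, τ_max = 184 MPa

N_a = Gd⁴/(8D³k) = (69.0×10³)(8.0⁴)/(8·81.0³·6.6) = 10.07 → N_a = 10
Actual rate k = Gd⁴/(8D³·10) = 6.6476 N/mm
Working load F = kδ = 6.6476·60 = 398.86 N
C = 81.0/8.0 = 10.1250; K_W = (4C−1)/(4C−4)+0.615/C = 1.1429
τ_max = K_W·8FD/(πd³) = 1.1429·160.68 = 183.65 MPa
τ_max > 164 MPa → exceeds allowable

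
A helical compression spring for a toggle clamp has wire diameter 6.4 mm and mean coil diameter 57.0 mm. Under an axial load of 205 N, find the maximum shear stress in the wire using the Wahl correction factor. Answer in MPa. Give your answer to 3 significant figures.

132 MPa

Spring index C = D/d = 57.0/6.4 = 8.9062
K_W = (4C−1)/(4C−4) + 0.615/C = 34.625/31.625 + 0.0691 = 1.1639
τ₀ = 8FD/(πd³) = 8·205·57.0/(π·6.4³) = 93480/823.55 = 113.51 MPa
τ_max = K·τ₀ = 1.1639 × 113.51 = 132.11 MPa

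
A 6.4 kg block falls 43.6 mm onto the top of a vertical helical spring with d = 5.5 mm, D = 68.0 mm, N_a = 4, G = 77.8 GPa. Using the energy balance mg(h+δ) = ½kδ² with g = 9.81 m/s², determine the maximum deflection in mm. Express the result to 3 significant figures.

38.1 mm

k = Gd⁴/(8D³N_a) = (77.8×10³)(5.5⁴)/(8·68.0³·4) = 7.0754 N/mm
W = mg = 6.4 × 9.81 = 62.784 N
½kδ² − Wδ − Wh = 0 → δ = (W + √(W² + 2kWh))/k
δ = (62.784 + √(3941.8 + 38736.4))/7.0754 = (62.784 + 206.59)/7.0754 = 38.071 mm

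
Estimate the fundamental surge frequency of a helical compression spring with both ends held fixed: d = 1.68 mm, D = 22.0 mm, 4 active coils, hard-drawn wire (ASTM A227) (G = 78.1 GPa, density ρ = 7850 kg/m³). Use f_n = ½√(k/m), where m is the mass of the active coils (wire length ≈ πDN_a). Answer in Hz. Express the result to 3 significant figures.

308 Hz

k = Gd⁴/(8D³N_a) = (78.1×10³)(1.68⁴)/(8·22.0³·4) = 1.8259 N/mm = 1825.9 N/m
Wire length L = πDN_a = π·22.0·4 = 276.46 mm
m = ρ·(πd²/4)·L = 7850 × 2.2167×10⁻⁶ m² × 0.27646 m = 0.0048107 kg
f_n = ½√(k/m) = 0.5·√(1825.9/0.0048107) = 0.5·√(3.7954e+05) = 308.03 Hz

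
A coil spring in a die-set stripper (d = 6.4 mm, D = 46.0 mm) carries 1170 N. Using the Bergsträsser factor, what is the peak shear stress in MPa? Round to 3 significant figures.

Spring index C = D/d = 46.0/6.4 = 7.1875
K_B = (4C+2)/(4C−3) = 30.750/25.750 = 1.1942
τ₀ = 8FD/(πd³) = 8·1170·46.0/(π·6.4³) = 430560/823.55 = 522.81 MPa
τ_max = K·τ₀ = 1.1942 × 522.81 = 624.33 MPa

624 MPa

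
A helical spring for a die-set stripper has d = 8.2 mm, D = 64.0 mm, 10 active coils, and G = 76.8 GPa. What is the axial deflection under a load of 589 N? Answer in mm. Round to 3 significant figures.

35.6 mm

k = Gd⁴/(8D³N_a) = (76.8×10³)(8.2⁴)/(8·64.0³·10) = 16.557 N/mm
δ = F/k = 589 / 16.557 = 35.574 mm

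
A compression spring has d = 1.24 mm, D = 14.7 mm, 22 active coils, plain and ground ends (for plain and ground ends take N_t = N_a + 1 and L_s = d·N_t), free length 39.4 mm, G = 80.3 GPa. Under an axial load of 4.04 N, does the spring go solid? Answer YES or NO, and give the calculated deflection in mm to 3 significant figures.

k = Gd⁴/(8D³N_a) = (80.3×10³)(1.24⁴)/(8·14.7³·22) = 0.33958 N/mm
N_t = 23; L_s = 1.24·23 = 28.52 mm; δ_solid = L₀ − L_s = 39.4 − 28.52 = 10.88 mm
δ = F/k = 4.04/0.33958 = 11.897 mm
δ ≥ δ_solid → spring goes solid

YES, δ = 11.9 mm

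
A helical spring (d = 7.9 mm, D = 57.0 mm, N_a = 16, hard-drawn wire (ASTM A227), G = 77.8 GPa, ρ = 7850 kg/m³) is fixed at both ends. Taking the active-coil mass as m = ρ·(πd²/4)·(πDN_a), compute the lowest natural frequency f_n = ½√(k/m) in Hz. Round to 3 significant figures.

k = Gd⁴/(8D³N_a) = (77.8×10³)(7.9⁴)/(8·57.0³·16) = 12.784 N/mm = 12784 N/m
Wire length L = πDN_a = π·57.0·16 = 2865.1 mm
m = ρ·(πd²/4)·L = 7850 × 49.017×10⁻⁶ m² × 2.8651 m = 1.1024 kg
f_n = ½√(k/m) = 0.5·√(12784/1.1024) = 0.5·√(11596) = 53.842 Hz

53.8 Hz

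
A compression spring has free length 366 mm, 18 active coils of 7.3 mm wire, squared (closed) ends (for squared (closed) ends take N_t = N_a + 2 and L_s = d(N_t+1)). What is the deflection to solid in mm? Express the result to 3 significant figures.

213 mm

N_t = 20; L_s = 7.3·21 = 153.3 mm
δ_solid = L₀ − L_s = 366 − 153.3 = 212.7 mm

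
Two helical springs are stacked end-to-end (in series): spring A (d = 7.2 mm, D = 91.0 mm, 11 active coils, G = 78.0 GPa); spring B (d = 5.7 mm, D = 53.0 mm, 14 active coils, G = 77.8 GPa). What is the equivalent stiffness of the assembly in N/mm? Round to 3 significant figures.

k_A = Gd⁴/(8D³N_a) = (78.0×10³)(7.2⁴)/(8·91.0³·11) = 3.161 N/mm
k_B = Gd⁴/(8D³N_a) = (77.8×10³)(5.7⁴)/(8·53.0³·14) = 4.9253 N/mm
Series: 1/k_eq = 1/3.161 + 1/4.9253 = 0.51939; k_eq = 1.9253 N/mm

1.93 N/mm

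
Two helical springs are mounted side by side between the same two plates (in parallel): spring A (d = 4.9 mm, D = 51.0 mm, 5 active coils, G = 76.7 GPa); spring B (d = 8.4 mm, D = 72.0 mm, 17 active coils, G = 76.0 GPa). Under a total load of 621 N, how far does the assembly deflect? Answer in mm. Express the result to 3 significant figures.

39.3 mm

k_A = Gd⁴/(8D³N_a) = (76.7×10³)(4.9⁴)/(8·51.0³·5) = 8.3331 N/mm
k_B = Gd⁴/(8D³N_a) = (76.0×10³)(8.4⁴)/(8·72.0³·17) = 7.4541 N/mm
Parallel: k_eq = 8.3331 + 7.4541 = 15.787 N/mm
δ = F/k_eq = 621/15.787 = 39.336 mm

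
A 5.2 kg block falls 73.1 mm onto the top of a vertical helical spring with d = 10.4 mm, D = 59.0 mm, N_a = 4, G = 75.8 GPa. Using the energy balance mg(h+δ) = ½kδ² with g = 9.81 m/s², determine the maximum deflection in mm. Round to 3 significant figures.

7.82 mm

k = Gd⁴/(8D³N_a) = (75.8×10³)(10.4⁴)/(8·59.0³·4) = 134.93 N/mm
W = mg = 5.2 × 9.81 = 51.012 N
½kδ² − Wδ − Wh = 0 → δ = (W + √(W² + 2kWh))/k
δ = (51.012 + √(2602.2 + 1.00627e+06))/134.93 = (51.012 + 1004.4)/134.93 = 7.8223 mm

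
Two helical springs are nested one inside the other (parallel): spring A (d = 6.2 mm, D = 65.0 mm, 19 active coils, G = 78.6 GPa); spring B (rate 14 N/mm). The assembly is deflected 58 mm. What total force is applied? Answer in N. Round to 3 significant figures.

973 N

k_A = Gd⁴/(8D³N_a) = (78.6×10³)(6.2⁴)/(8·65.0³·19) = 2.7823 N/mm
Parallel: k_eq = 2.7823 + 14 = 16.782 N/mm
F = k_eq·δ = 16.782·58 = 973.37 N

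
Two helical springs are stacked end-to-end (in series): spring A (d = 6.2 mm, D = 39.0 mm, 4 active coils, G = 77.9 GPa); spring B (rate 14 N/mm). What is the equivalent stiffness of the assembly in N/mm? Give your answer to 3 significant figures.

k_A = Gd⁴/(8D³N_a) = (77.9×10³)(6.2⁴)/(8·39.0³·4) = 60.64 N/mm
Series: 1/k_eq = 1/60.64 + 1/14 = 0.087919; k_eq = 11.374 N/mm

11.4 N/mm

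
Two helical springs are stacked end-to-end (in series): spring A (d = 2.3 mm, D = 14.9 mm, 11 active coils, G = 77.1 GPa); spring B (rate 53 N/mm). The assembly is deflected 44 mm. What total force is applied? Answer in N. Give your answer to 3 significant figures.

286 N

k_A = Gd⁴/(8D³N_a) = (77.1×10³)(2.3⁴)/(8·14.9³·11) = 7.4118 N/mm
Series: 1/k_eq = 1/7.4118 + 1/53 = 0.15379; k_eq = 6.5025 N/mm
F = k_eq·δ = 6.5025·44 = 286.11 N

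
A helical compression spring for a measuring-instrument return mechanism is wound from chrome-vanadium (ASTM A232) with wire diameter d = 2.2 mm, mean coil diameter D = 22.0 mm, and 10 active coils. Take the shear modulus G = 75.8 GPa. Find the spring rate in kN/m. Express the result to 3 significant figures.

k = Gd⁴/(8D³N_a) = (75.8×10³ × 2.2⁴) / (8 × 22.0³ × 10)
  = 1.77566e+06 / 851840 = 2.0845 N/mm

2.08 kN/m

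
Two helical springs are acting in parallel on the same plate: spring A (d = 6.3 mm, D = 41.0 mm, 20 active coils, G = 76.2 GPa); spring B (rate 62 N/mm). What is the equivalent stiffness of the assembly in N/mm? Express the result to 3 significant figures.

72.9 N/mm

k_A = Gd⁴/(8D³N_a) = (76.2×10³)(6.3⁴)/(8·41.0³·20) = 10.885 N/mm
Parallel: k_eq = 10.885 + 62 = 72.885 N/mm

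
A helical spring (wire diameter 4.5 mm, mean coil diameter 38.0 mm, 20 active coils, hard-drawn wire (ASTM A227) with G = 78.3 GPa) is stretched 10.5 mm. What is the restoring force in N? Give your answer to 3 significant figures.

38.4 N

k = Gd⁴/(8D³N_a) = (78.3×10³)(4.5⁴)/(8·38.0³·20) = 3.6571 N/mm
F = k·δ = 3.6571 × 10.5 = 38.4 N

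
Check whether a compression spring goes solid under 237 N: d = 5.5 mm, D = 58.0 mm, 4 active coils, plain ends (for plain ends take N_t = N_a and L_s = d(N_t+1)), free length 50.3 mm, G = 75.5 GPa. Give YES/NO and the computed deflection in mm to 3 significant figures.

NO, δ = 21.4 mm

k = Gd⁴/(8D³N_a) = (75.5×10³)(5.5⁴)/(8·58.0³·4) = 11.065 N/mm
N_t = 4; L_s = 5.5·5 = 27.5 mm; δ_solid = L₀ − L_s = 50.3 − 27.5 = 22.8 mm
δ = F/k = 237/11.065 = 21.418 mm
δ < δ_solid → spring does not go solid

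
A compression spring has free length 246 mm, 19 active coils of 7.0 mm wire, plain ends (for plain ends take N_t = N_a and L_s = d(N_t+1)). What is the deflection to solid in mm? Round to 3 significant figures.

N_t = 19; L_s = 7.0·20 = 140 mm
δ_solid = L₀ − L_s = 246 − 140 = 106 mm

106 mm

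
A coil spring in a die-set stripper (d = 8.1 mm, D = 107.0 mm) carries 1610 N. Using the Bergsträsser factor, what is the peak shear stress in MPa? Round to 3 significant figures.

908 MPa

Spring index C = D/d = 107.0/8.1 = 13.2099
K_B = (4C+2)/(4C−3) = 54.840/49.840 = 1.1003
τ₀ = 8FD/(πd³) = 8·1610·107.0/(π·8.1³) = 1.37816e+06/1669.6 = 825.46 MPa
τ_max = K·τ₀ = 1.1003 × 825.46 = 908.27 MPa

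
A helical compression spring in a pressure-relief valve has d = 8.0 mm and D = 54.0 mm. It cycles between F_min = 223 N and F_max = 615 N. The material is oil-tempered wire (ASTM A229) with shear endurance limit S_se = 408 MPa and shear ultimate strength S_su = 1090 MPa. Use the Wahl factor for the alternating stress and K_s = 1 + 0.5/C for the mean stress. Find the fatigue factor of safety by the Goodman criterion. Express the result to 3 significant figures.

3.72

C = D/d = 54.0/8.0 = 6.7500; K_W = (4C−1)/(4C−4)+0.615/C = 1.2215; K_s = 1+0.5/C = 1.0741
F_a = (F_max−F_min)/2 = 196 N; F_m = (F_max+F_min)/2 = 419 N
τ_a = K_W·8F_aD/(πd³) = 1.2215 × 52.64 = 64.303 MPa
τ_m = K_s·8F_mD/(πd³) = 1.0741 × 112.53 = 120.87 MPa
Goodman: 1/n_f = τ_a/S_se + τ_m/S_su = 64.303/408 + 120.87/1090 = 0.15760 + 0.11089 = 0.26849
n_f = 1/0.26849 = 3.724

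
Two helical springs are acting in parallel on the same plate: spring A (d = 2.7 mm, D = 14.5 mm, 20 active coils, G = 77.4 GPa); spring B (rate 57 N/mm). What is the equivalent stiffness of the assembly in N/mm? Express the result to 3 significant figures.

65.4 N/mm

k_A = Gd⁴/(8D³N_a) = (77.4×10³)(2.7⁴)/(8·14.5³·20) = 8.4328 N/mm
Parallel: k_eq = 8.4328 + 57 = 65.433 N/mm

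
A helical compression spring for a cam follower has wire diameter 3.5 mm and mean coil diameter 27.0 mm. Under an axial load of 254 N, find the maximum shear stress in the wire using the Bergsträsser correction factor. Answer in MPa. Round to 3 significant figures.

Spring index C = D/d = 27.0/3.5 = 7.7143
K_B = (4C+2)/(4C−3) = 32.857/27.857 = 1.1795
τ₀ = 8FD/(πd³) = 8·254·27.0/(π·3.5³) = 54864/134.7 = 407.32 MPa
τ_max = K·τ₀ = 1.1795 × 407.32 = 480.43 MPa

480 MPa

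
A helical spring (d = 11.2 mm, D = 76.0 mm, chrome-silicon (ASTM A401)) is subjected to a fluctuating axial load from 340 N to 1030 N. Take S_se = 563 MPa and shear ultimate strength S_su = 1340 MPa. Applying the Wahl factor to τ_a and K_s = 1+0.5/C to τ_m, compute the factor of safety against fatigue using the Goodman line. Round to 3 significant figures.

C = D/d = 76.0/11.2 = 6.7857; K_W = (4C−1)/(4C−4)+0.615/C = 1.2203; K_s = 1+0.5/C = 1.0737
F_a = (F_max−F_min)/2 = 345 N; F_m = (F_max+F_min)/2 = 685 N
τ_a = K_W·8F_aD/(πd³) = 1.2203 × 47.525 = 57.992 MPa
τ_m = K_s·8F_mD/(πd³) = 1.0737 × 94.36 = 101.31 MPa
Goodman: 1/n_f = τ_a/S_se + τ_m/S_su = 57.992/563 + 101.31/1340 = 0.10301 + 0.07561 = 0.17861
n_f = 1/0.17861 = 5.599

5.60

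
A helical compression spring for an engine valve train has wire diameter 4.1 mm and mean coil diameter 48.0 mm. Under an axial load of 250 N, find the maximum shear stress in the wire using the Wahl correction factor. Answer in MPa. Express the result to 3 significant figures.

498 MPa

Spring index C = D/d = 48.0/4.1 = 11.7073
K_W = (4C−1)/(4C−4) + 0.615/C = 45.829/42.829 + 0.0525 = 1.1226
τ₀ = 8FD/(πd³) = 8·250·48.0/(π·4.1³) = 96000/216.52 = 443.37 MPa
τ_max = K·τ₀ = 1.1226 × 443.37 = 497.72 MPa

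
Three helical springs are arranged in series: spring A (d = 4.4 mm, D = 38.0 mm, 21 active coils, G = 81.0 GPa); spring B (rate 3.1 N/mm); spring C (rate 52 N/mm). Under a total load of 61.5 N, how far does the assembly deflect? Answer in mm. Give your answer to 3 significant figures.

39.7 mm

k_A = Gd⁴/(8D³N_a) = (81.0×10³)(4.4⁴)/(8·38.0³·21) = 3.2933 N/mm
Series: 1/k_eq = 1/3.2933 + 1/3.1 + 1/52 = 0.64546; k_eq = 1.5493 N/mm
δ = F/k_eq = 61.5/1.5493 = 39.695 mm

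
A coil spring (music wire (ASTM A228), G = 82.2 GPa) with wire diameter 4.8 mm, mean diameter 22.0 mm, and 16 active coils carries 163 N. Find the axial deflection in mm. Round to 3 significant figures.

k = Gd⁴/(8D³N_a) = (82.2×10³)(4.8⁴)/(8·22.0³·16) = 32.015 N/mm
δ = F/k = 163 / 32.015 = 5.0913 mm

5.09 mm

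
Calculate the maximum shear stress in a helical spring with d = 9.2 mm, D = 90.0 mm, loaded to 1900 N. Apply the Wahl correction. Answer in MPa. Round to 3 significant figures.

642 MPa

Spring index C = D/d = 90.0/9.2 = 9.7826
K_W = (4C−1)/(4C−4) + 0.615/C = 38.130/35.130 + 0.0629 = 1.1483
τ₀ = 8FD/(πd³) = 8·1900·90.0/(π·9.2³) = 1.368e+06/2446.3 = 559.21 MPa
τ_max = K·τ₀ = 1.1483 × 559.21 = 642.12 MPa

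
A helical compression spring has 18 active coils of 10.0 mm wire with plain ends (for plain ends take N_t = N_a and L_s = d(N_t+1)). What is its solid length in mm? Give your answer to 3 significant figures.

plain ends: N_t = N_a = 18
L_s = d·(N_t+1) = 10.0 × 19 = 190 mm

190 mm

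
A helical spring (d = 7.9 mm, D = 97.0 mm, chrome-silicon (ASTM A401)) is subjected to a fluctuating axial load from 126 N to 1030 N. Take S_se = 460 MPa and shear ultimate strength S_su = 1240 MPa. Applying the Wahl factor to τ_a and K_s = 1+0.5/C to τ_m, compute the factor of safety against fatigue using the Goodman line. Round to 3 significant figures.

C = D/d = 97.0/7.9 = 12.2785; K_W = (4C−1)/(4C−4)+0.615/C = 1.1166; K_s = 1+0.5/C = 1.0407
F_a = (F_max−F_min)/2 = 452 N; F_m = (F_max+F_min)/2 = 578 N
τ_a = K_W·8F_aD/(πd³) = 1.1166 × 226.45 = 252.85 MPa
τ_m = K_s·8F_mD/(πd³) = 1.0407 × 289.57 = 301.37 MPa
Goodman: 1/n_f = τ_a/S_se + τ_m/S_su = 252.85/460 + 301.37/1240 = 0.54967 + 0.24304 = 0.79271
n_f = 1/0.79271 = 1.261

1.26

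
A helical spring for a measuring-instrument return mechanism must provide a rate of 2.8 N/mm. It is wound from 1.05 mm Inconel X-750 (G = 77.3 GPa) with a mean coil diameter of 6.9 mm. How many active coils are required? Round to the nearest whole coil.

N_a = Gd⁴/(8D³k) = (77.3×10³ × 1.05⁴)/(8 × 6.9³ × 2.8)
    = 93958.6 / 7358.6 = 12.77 → 13 coils

13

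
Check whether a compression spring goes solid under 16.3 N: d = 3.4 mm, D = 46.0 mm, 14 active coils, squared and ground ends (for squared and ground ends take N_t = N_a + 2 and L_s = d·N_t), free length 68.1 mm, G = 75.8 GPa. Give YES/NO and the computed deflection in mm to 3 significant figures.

YES, δ = 17.5 mm

k = Gd⁴/(8D³N_a) = (75.8×10³)(3.4⁴)/(8·46.0³·14) = 0.92917 N/mm
N_t = 16; L_s = 3.4·16 = 54.4 mm; δ_solid = L₀ − L_s = 68.1 − 54.4 = 13.7 mm
δ = F/k = 16.3/0.92917 = 17.543 mm
δ ≥ δ_solid → spring goes solid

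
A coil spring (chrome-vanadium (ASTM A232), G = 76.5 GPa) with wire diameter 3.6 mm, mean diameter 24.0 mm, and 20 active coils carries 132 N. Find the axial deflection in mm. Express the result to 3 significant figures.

k = Gd⁴/(8D³N_a) = (76.5×10³)(3.6⁴)/(8·24.0³·20) = 5.8092 N/mm
δ = F/k = 132 / 5.8092 = 22.723 mm

22.7 mm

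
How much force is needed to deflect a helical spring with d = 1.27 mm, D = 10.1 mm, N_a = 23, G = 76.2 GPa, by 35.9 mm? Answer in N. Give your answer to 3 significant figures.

k = Gd⁴/(8D³N_a) = (76.2×10³)(1.27⁴)/(8·10.1³·23) = 1.0457 N/mm
F = k·δ = 1.0457 × 35.9 = 37.539 N

37.5 N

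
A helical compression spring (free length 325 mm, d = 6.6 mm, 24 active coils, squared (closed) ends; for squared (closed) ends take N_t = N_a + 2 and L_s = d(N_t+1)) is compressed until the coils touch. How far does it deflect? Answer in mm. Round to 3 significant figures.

N_t = 26; L_s = 6.6·27 = 178.2 mm
δ_solid = L₀ − L_s = 325 − 178.2 = 146.8 mm

147 mm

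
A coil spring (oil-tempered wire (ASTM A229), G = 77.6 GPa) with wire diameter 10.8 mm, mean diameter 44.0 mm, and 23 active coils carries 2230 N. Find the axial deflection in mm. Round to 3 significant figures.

k = Gd⁴/(8D³N_a) = (77.6×10³)(10.8⁴)/(8·44.0³·23) = 67.357 N/mm
δ = F/k = 2230 / 67.357 = 33.107 mm

33.1 mm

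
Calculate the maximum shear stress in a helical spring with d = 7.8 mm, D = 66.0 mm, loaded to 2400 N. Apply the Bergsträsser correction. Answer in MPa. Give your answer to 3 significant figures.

Spring index C = D/d = 66.0/7.8 = 8.4615
K_B = (4C+2)/(4C−3) = 35.846/30.846 = 1.1621
τ₀ = 8FD/(πd³) = 8·2400·66.0/(π·7.8³) = 1.2672e+06/1490.8 = 849.99 MPa
τ_max = K·τ₀ = 1.1621 × 849.99 = 987.76 MPa

988 MPa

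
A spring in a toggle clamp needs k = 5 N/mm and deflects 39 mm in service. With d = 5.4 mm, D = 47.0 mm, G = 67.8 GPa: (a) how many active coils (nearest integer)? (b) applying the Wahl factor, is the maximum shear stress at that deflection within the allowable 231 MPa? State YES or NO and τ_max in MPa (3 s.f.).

N_a = Gd⁴/(8D³k) = (67.8×10³)(5.4⁴)/(8·47.0³·5) = 13.88 → N_a = 14
Actual rate k = Gd⁴/(8D³·14) = 4.9578 N/mm
Working load F = kδ = 4.9578·39 = 193.36 N
C = 47.0/5.4 = 8.7037; K_W = (4C−1)/(4C−4)+0.615/C = 1.1680
τ_max = K_W·8FD/(πd³) = 1.1680·146.97 = 171.66 MPa
τ_max ≤ 231 MPa → acceptable

(a) 14 coils; (b) YES, τ_max = 172 MPa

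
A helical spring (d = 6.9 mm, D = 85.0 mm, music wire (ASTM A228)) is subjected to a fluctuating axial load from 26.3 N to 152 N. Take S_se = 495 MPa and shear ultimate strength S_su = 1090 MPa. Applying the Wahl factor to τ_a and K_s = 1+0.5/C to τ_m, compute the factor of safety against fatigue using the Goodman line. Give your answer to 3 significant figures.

C = D/d = 85.0/6.9 = 12.3188; K_W = (4C−1)/(4C−4)+0.615/C = 1.1162; K_s = 1+0.5/C = 1.0406
F_a = (F_max−F_min)/2 = 62.85 N; F_m = (F_max+F_min)/2 = 89.15 N
τ_a = K_W·8F_aD/(πd³) = 1.1162 × 41.411 = 46.222 MPa
τ_m = K_s·8F_mD/(πd³) = 1.0406 × 58.74 = 61.124 MPa
Goodman: 1/n_f = τ_a/S_se + τ_m/S_su = 46.222/495 + 61.124/1090 = 0.09338 + 0.05608 = 0.14946
n_f = 1/0.14946 = 6.691

6.69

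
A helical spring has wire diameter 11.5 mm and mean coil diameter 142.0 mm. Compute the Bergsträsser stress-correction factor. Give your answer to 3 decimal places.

C = D/d = 142.0/11.5 = 12.3478
K_B = (4C+2)/(4C−3) = 51.391/46.391 = 1.1078

1.108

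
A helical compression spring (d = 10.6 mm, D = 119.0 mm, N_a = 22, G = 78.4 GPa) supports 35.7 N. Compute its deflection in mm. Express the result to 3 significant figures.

k = Gd⁴/(8D³N_a) = (78.4×10³)(10.6⁴)/(8·119.0³·22) = 3.3372 N/mm
δ = F/k = 35.7 / 3.3372 = 10.697 mm

10.7 mm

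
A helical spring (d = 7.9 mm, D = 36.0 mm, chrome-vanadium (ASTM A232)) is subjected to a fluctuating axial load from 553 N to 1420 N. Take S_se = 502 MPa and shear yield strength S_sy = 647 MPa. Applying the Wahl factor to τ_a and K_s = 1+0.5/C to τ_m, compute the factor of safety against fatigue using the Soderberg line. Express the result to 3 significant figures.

C = D/d = 36.0/7.9 = 4.5570; K_W = (4C−1)/(4C−4)+0.615/C = 1.3458; K_s = 1+0.5/C = 1.1097
F_a = (F_max−F_min)/2 = 433.5 N; F_m = (F_max+F_min)/2 = 986.5 N
τ_a = K_W·8F_aD/(πd³) = 1.3458 × 80.603 = 108.48 MPa
τ_m = K_s·8F_mD/(πd³) = 1.1097 × 183.42 = 203.55 MPa
Soderberg: 1/n_f = τ_a/S_se + τ_m/S_sy = 108.48/502 + 203.55/647 = 0.21609 + 0.31461 = 0.5307
n_f = 1/0.5307 = 1.884

1.88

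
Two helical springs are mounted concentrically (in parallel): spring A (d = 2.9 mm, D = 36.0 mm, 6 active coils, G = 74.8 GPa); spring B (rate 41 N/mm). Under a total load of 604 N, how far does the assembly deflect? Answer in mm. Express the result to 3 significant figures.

k_A = Gd⁴/(8D³N_a) = (74.8×10³)(2.9⁴)/(8·36.0³·6) = 2.3624 N/mm
Parallel: k_eq = 2.3624 + 41 = 43.362 N/mm
δ = F/k_eq = 604/43.362 = 13.929 mm

13.9 mm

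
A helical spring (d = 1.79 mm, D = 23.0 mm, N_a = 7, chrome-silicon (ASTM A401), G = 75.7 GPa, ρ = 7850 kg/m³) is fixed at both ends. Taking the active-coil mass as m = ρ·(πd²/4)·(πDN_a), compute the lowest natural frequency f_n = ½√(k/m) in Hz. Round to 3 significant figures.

169 Hz

k = Gd⁴/(8D³N_a) = (75.7×10³)(1.79⁴)/(8·23.0³·7) = 1.1406 N/mm = 1140.6 N/m
Wire length L = πDN_a = π·23.0·7 = 505.8 mm
m = ρ·(πd²/4)·L = 7850 × 2.5165×10⁻⁶ m² × 0.5058 m = 0.0099917 kg
f_n = ½√(k/m) = 0.5·√(1140.6/0.0099917) = 0.5·√(1.1416e+05) = 168.93 Hz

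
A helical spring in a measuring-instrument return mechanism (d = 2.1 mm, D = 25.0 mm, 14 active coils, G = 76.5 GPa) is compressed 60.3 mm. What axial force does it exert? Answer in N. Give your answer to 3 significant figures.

51.3 N

k = Gd⁴/(8D³N_a) = (76.5×10³)(2.1⁴)/(8·25.0³·14) = 0.85016 N/mm
F = k·δ = 0.85016 × 60.3 = 51.265 N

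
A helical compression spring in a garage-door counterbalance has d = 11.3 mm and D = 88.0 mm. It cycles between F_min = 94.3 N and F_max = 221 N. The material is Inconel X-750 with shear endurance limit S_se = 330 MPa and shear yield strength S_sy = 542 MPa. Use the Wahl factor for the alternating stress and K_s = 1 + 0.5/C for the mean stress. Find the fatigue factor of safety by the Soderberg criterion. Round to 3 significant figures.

12.0

C = D/d = 88.0/11.3 = 7.7876; K_W = (4C−1)/(4C−4)+0.615/C = 1.1895; K_s = 1+0.5/C = 1.0642
F_a = (F_max−F_min)/2 = 63.35 N; F_m = (F_max+F_min)/2 = 157.65 N
τ_a = K_W·8F_aD/(πd³) = 1.1895 × 9.8386 = 11.703 MPa
τ_m = K_s·8F_mD/(πd³) = 1.0642 × 24.484 = 26.056 MPa
Soderberg: 1/n_f = τ_a/S_se + τ_m/S_sy = 11.703/330 + 26.056/542 = 0.03546 + 0.04807 = 0.083536
n_f = 1/0.083536 = 11.97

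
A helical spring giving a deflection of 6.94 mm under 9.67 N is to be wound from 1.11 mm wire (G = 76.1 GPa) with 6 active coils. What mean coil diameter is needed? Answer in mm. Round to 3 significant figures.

12.0 mm

Required rate k = F/δ = 9.67/6.94 = 1.3934 N/mm
D = (Gd⁴/(8N_a·k))^(1/3) = (76.1×10³·1.11⁴/(8·6·1.3934))^(1/3)
  = (1727.3)^(1/3) = 11.9984 mm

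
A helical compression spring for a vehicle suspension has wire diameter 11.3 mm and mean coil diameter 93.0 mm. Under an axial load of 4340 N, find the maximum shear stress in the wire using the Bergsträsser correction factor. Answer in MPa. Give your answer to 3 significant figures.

831 MPa

Spring index C = D/d = 93.0/11.3 = 8.2301
K_B = (4C+2)/(4C−3) = 34.920/29.920 = 1.1671
τ₀ = 8FD/(πd³) = 8·4340·93.0/(π·11.3³) = 3.22896e+06/4533 = 712.32 MPa
τ_max = K·τ₀ = 1.1671 × 712.32 = 831.36 MPa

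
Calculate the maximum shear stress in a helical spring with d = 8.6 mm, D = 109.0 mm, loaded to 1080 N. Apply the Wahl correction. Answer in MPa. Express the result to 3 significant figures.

Spring index C = D/d = 109.0/8.6 = 12.6744
K_W = (4C−1)/(4C−4) + 0.615/C = 49.698/46.698 + 0.0485 = 1.1128
τ₀ = 8FD/(πd³) = 8·1080·109.0/(π·8.6³) = 941760/1998.2 = 471.3 MPa
τ_max = K·τ₀ = 1.1128 × 471.3 = 524.44 MPa

524 MPa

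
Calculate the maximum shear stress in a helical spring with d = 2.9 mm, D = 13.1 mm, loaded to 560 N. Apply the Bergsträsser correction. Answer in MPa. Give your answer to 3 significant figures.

Spring index C = D/d = 13.1/2.9 = 4.5172
K_B = (4C+2)/(4C−3) = 20.069/15.069 = 1.3318
τ₀ = 8FD/(πd³) = 8·560·13.1/(π·2.9³) = 58688/76.62 = 765.96 MPa
τ_max = K·τ₀ = 1.3318 × 765.96 = 1020.1 MPa

1020 MPa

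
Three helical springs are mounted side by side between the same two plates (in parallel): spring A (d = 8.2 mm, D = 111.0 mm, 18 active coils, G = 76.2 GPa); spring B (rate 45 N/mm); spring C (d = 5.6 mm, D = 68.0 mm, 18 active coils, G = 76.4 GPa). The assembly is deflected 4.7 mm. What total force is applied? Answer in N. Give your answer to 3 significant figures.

228 N

k_A = Gd⁴/(8D³N_a) = (76.2×10³)(8.2⁴)/(8·111.0³·18) = 1.7494 N/mm
k_C = Gd⁴/(8D³N_a) = (76.4×10³)(5.6⁴)/(8·68.0³·18) = 1.6594 N/mm
Parallel: k_eq = 1.7494 + 45 + 1.6594 = 48.409 N/mm
F = k_eq·δ = 48.409·4.7 = 227.52 N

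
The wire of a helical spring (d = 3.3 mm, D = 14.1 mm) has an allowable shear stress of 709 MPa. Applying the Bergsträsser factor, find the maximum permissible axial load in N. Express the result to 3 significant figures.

C = D/d = 14.1/3.3 = 4.2727
K_B = (4C+2)/(4C−3) = 19.091/14.091 = 1.3548
τ_max = K·8FD/(πd³) → F_max = τ_allow·πd³/(8DK)
F_max = 709·π·3.3³/(8·14.1·1.3548) = 80046/152.83 = 523.77 N

524 N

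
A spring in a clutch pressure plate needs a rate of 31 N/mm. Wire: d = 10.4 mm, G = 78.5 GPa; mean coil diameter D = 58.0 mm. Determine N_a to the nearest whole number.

N_a = Gd⁴/(8D³k) = (78.5×10³ × 10.4⁴)/(8 × 58.0³ × 31)
    = 9.18339e+08 / 4.83878e+07 = 18.98 → 19 coils

19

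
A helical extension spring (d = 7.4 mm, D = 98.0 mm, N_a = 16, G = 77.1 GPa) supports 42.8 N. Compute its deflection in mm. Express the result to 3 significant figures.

22.3 mm

k = Gd⁴/(8D³N_a) = (77.1×10³)(7.4⁴)/(8·98.0³·16) = 1.9191 N/mm
δ = F/k = 42.8 / 1.9191 = 22.302 mm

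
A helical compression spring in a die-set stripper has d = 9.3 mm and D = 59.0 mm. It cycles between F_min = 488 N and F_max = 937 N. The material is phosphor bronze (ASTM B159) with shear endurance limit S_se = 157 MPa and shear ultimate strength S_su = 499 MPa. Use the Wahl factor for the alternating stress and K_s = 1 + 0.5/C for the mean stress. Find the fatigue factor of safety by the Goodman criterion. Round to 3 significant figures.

C = D/d = 59.0/9.3 = 6.3441; K_W = (4C−1)/(4C−4)+0.615/C = 1.2373; K_s = 1+0.5/C = 1.0788
F_a = (F_max−F_min)/2 = 224.5 N; F_m = (F_max+F_min)/2 = 712.5 N
τ_a = K_W·8F_aD/(πd³) = 1.2373 × 41.933 = 51.883 MPa
τ_m = K_s·8F_mD/(πd³) = 1.0788 × 133.08 = 143.57 MPa
Goodman: 1/n_f = τ_a/S_se + τ_m/S_su = 51.883/157 + 143.57/499 = 0.33047 + 0.28772 = 0.61819
n_f = 1/0.61819 = 1.618

1.62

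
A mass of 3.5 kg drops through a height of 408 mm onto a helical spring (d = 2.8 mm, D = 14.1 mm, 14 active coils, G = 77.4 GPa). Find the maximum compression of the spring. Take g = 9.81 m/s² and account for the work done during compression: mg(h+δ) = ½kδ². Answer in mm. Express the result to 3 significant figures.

45.3 mm

k = Gd⁴/(8D³N_a) = (77.4×10³)(2.8⁴)/(8·14.1³·14) = 15.153 N/mm
W = mg = 3.5 × 9.81 = 34.335 N
½kδ² − Wδ − Wh = 0 → δ = (W + √(W² + 2kWh))/k
δ = (34.335 + √(1178.9 + 424546))/15.153 = (34.335 + 652.48)/15.153 = 45.325 mm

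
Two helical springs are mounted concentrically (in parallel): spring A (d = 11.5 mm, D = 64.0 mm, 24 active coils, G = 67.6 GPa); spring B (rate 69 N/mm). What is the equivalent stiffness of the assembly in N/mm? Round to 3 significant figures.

k_A = Gd⁴/(8D³N_a) = (67.6×10³)(11.5⁴)/(8·64.0³·24) = 23.491 N/mm
Parallel: k_eq = 23.491 + 69 = 92.491 N/mm

92.5 N/mm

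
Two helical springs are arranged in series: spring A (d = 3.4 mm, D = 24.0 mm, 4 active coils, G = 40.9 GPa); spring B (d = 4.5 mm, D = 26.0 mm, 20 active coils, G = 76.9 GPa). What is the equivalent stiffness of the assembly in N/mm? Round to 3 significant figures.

k_A = Gd⁴/(8D³N_a) = (40.9×10³)(3.4⁴)/(8·24.0³·4) = 12.355 N/mm
k_B = Gd⁴/(8D³N_a) = (76.9×10³)(4.5⁴)/(8·26.0³·20) = 11.213 N/mm
Series: 1/k_eq = 1/12.355 + 1/11.213 = 0.17012; k_eq = 5.8783 N/mm

5.88 N/mm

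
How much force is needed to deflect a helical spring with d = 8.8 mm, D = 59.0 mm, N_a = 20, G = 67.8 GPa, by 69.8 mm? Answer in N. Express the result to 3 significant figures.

k = Gd⁴/(8D³N_a) = (67.8×10³)(8.8⁴)/(8·59.0³·20) = 12.373 N/mm
F = k·δ = 12.373 × 69.8 = 863.65 N

864 N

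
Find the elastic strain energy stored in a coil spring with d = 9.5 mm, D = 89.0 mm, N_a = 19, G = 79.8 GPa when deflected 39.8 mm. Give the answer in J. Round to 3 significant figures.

k = Gd⁴/(8D³N_a) = (79.8×10³)(9.5⁴)/(8·89.0³·19) = 6.0657 N/mm
U = ½kδ² = 0.5 × 6.0657 × 39.8² = 4804.2 N·mm = 4.8042 J

4.80 J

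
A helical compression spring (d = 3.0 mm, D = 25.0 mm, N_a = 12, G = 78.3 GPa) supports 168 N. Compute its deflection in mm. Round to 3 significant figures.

39.7 mm

k = Gd⁴/(8D³N_a) = (78.3×10³)(3.0⁴)/(8·25.0³·12) = 4.2282 N/mm
δ = F/k = 168 / 4.2282 = 39.733 mm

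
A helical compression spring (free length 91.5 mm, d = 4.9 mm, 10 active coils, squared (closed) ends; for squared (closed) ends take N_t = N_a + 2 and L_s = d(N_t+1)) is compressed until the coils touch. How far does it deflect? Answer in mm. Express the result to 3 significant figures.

N_t = 12; L_s = 4.9·13 = 63.7 mm
δ_solid = L₀ − L_s = 91.5 − 63.7 = 27.8 mm

27.8 mm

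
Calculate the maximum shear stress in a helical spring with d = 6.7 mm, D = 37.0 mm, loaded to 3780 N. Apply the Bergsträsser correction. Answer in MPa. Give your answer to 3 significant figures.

Spring index C = D/d = 37.0/6.7 = 5.5224
K_B = (4C+2)/(4C−3) = 24.090/19.090 = 1.2619
τ₀ = 8FD/(πd³) = 8·3780·37.0/(π·6.7³) = 1.11888e+06/944.87 = 1184.2 MPa
τ_max = K·τ₀ = 1.2619 × 1184.2 = 1494.3 MPa

1490 MPa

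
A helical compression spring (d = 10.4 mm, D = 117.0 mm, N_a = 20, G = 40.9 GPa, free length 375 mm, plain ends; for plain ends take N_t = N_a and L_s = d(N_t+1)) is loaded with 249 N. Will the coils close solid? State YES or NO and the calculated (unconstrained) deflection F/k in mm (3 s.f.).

k = Gd⁴/(8D³N_a) = (40.9×10³)(10.4⁴)/(8·117.0³·20) = 1.8671 N/mm
N_t = 20; L_s = 10.4·21 = 218.4 mm; δ_solid = L₀ − L_s = 375 − 218.4 = 156.6 mm
δ = F/k = 249/1.8671 = 133.36 mm
δ < δ_solid → spring does not go solid

NO, δ = 133 mm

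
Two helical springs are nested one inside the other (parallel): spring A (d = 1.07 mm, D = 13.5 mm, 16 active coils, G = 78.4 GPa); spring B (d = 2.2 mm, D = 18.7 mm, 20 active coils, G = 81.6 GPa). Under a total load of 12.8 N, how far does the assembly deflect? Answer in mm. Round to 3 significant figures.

5.94 mm

k_A = Gd⁴/(8D³N_a) = (78.4×10³)(1.07⁴)/(8·13.5³·16) = 0.32632 N/mm
k_B = Gd⁴/(8D³N_a) = (81.6×10³)(2.2⁴)/(8·18.7³·20) = 1.827 N/mm
Parallel: k_eq = 0.32632 + 1.827 = 2.1533 N/mm
δ = F/k_eq = 12.8/2.1533 = 5.9443 mm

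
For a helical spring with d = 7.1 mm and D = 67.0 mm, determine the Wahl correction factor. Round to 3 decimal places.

C = D/d = 67.0/7.1 = 9.4366
K_W = (4C−1)/(4C−4) + 0.615/C = 36.746/33.746 + 0.0652 = 1.1541

1.154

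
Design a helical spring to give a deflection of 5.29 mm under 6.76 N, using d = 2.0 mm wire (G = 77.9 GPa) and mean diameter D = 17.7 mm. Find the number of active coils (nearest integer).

22

Required rate k = F/δ = 6.76/5.29 = 1.2779 N/mm
N_a = Gd⁴/(8D³k) = (77.9×10³ × 2.0⁴)/(8 × 17.7³ × 1.2779)
    = 1.2464e+06 / 56689.3 = 21.99 → 22 coils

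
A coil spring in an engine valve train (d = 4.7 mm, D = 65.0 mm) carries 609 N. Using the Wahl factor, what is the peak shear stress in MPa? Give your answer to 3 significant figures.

Spring index C = D/d = 65.0/4.7 = 13.8298
K_W = (4C−1)/(4C−4) + 0.615/C = 54.319/51.319 + 0.0445 = 1.1029
τ₀ = 8FD/(πd³) = 8·609·65.0/(π·4.7³) = 316680/326.17 = 970.91 MPa
τ_max = K·τ₀ = 1.1029 × 970.91 = 1070.8 MPa

1070 MPa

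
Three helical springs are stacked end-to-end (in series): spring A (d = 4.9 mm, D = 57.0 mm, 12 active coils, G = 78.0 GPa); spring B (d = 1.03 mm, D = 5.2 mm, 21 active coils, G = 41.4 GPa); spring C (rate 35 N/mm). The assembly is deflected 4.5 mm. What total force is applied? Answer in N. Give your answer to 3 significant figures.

k_A = Gd⁴/(8D³N_a) = (78.0×10³)(4.9⁴)/(8·57.0³·12) = 2.5292 N/mm
k_B = Gd⁴/(8D³N_a) = (41.4×10³)(1.03⁴)/(8·5.2³·21) = 1.9726 N/mm
Series: 1/k_eq = 1/2.5292 + 1/1.9726 + 1/35 = 0.93091; k_eq = 1.0742 N/mm
F = k_eq·δ = 1.0742·4.5 = 4.834 N

4.83 N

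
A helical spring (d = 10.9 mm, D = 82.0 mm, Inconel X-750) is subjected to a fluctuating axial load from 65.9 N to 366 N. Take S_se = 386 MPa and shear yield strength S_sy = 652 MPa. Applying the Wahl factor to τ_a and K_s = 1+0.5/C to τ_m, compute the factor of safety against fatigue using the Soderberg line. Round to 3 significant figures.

7.58

C = D/d = 82.0/10.9 = 7.5229; K_W = (4C−1)/(4C−4)+0.615/C = 1.1967; K_s = 1+0.5/C = 1.0665
F_a = (F_max−F_min)/2 = 150.05 N; F_m = (F_max+F_min)/2 = 215.95 N
τ_a = K_W·8F_aD/(πd³) = 1.1967 × 24.194 = 28.954 MPa
τ_m = K_s·8F_mD/(πd³) = 1.0665 × 34.82 = 37.134 MPa
Soderberg: 1/n_f = τ_a/S_se + τ_m/S_sy = 28.954/386 + 37.134/652 = 0.07501 + 0.05695 = 0.13196
n_f = 1/0.13196 = 7.578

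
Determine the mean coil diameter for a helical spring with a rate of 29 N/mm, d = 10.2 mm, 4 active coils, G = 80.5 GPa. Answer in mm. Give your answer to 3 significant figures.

97.9 mm

D = (Gd⁴/(8N_a·k))^(1/3) = (80.5×10³·10.2⁴/(8·4·29))^(1/3)
  = (938963)^(1/3) = 97.9226 mm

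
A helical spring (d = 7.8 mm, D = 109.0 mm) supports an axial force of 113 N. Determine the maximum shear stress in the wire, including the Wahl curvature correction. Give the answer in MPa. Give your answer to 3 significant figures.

72.8 MPa

Spring index C = D/d = 109.0/7.8 = 13.9744
K_W = (4C−1)/(4C−4) + 0.615/C = 54.897/51.897 + 0.0440 = 1.1018
τ₀ = 8FD/(πd³) = 8·113·109.0/(π·7.8³) = 98536/1490.8 = 66.094 MPa
τ_max = K·τ₀ = 1.1018 × 66.094 = 72.823 MPa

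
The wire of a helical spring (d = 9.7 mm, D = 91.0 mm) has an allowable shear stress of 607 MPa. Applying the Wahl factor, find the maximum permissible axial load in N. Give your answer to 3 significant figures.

2070 N

C = D/d = 91.0/9.7 = 9.3814
K_W = (4C−1)/(4C−4) + 0.615/C = 36.526/33.526 + 0.0656 = 1.1550
τ_max = K·8FD/(πd³) → F_max = τ_allow·πd³/(8DK)
F_max = 607·π·9.7³/(8·91.0·1.1550) = 1.7404e+06/840.87 = 2069.8 N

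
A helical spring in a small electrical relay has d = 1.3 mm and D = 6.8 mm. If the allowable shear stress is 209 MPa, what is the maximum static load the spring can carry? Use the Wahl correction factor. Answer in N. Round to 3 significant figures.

20.5 N

C = D/d = 6.8/1.3 = 5.2308
K_W = (4C−1)/(4C−4) + 0.615/C = 19.923/16.923 + 0.1176 = 1.2948
τ_max = K·8FD/(πd³) → F_max = τ_allow·πd³/(8DK)
F_max = 209·π·1.3³/(8·6.8·1.2948) = 1442.5/70.44 = 20.479 N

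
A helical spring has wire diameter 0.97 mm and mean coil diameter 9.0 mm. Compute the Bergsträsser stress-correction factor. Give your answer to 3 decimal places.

1.147

C = D/d = 9.0/0.97 = 9.2784
K_B = (4C+2)/(4C−3) = 39.113/34.113 = 1.1466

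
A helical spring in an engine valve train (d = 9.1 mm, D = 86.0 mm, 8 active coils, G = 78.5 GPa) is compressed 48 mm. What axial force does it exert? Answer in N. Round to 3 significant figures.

635 N

k = Gd⁴/(8D³N_a) = (78.5×10³)(9.1⁴)/(8·86.0³·8) = 13.224 N/mm
F = k·δ = 13.224 × 48 = 634.75 N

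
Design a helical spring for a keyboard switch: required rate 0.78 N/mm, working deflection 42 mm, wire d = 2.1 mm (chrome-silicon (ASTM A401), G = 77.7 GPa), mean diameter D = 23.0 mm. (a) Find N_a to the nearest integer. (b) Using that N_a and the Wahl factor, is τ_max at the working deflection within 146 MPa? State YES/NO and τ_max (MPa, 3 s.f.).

(a) 20 coils; (b) NO, τ_max = 233 MPa

N_a = Gd⁴/(8D³k) = (77.7×10³)(2.1⁴)/(8·23.0³·0.78) = 19.9 → N_a = 20
Actual rate k = Gd⁴/(8D³·20) = 0.77624 N/mm
Working load F = kδ = 0.77624·42 = 32.602 N
C = 23.0/2.1 = 10.9524; K_W = (4C−1)/(4C−4)+0.615/C = 1.1315
τ_max = K_W·8FD/(πd³) = 1.1315·206.18 = 233.3 MPa
τ_max > 146 MPa → exceeds allowable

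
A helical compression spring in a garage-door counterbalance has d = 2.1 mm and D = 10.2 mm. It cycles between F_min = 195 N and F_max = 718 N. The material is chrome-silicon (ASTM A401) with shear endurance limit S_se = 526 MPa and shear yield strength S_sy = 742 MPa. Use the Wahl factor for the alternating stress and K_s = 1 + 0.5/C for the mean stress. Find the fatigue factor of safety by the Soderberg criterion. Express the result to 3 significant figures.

0.267

C = D/d = 10.2/2.1 = 4.8571; K_W = (4C−1)/(4C−4)+0.615/C = 1.3211; K_s = 1+0.5/C = 1.1029
F_a = (F_max−F_min)/2 = 261.5 N; F_m = (F_max+F_min)/2 = 456.5 N
τ_a = K_W·8F_aD/(πd³) = 1.3211 × 733.42 = 968.9 MPa
τ_m = K_s·8F_mD/(πd³) = 1.1029 × 1280.3 = 1412.1 MPa
Soderberg: 1/n_f = τ_a/S_se + τ_m/S_sy = 968.9/526 + 1412.1/742 = 1.84201 + 1.90314 = 3.7452
n_f = 1/3.7452 = 0.267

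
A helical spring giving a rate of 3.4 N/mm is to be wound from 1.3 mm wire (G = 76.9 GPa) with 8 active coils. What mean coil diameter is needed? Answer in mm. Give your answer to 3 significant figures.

D = (Gd⁴/(8N_a·k))^(1/3) = (76.9×10³·1.3⁴/(8·8·3.4))^(1/3)
  = (1009.35)^(1/3) = 10.0311 mm

10.0 mm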